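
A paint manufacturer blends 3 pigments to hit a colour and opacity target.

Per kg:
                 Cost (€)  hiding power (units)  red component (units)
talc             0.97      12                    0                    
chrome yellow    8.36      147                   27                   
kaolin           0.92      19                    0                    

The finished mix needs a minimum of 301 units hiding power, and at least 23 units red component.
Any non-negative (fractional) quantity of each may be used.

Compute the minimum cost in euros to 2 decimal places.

Let x1 = kg of talc, x2 = kg of chrome yellow, x3 = kg of kaolin.
Minimize 0.97x1 + 8.36x2 + 0.92x3 with:
  12x1 + 147x2 + 19x3 ≥ 301   (hiding power)
  27x2 ≥ 23   (red component)
  x1, x2, x3 ≥ 0.
The cheapest feasible vertex uses only chrome yellow, kaolin; talc is not used. The hiding power and red component requirements are met with equality.
Optimal quantities: chrome yellow = 0.8519 kg, kaolin = 9.251 kg.
Total cost: 8.36·0.8519 + 0.92·9.251 = 15.6328.

€15.63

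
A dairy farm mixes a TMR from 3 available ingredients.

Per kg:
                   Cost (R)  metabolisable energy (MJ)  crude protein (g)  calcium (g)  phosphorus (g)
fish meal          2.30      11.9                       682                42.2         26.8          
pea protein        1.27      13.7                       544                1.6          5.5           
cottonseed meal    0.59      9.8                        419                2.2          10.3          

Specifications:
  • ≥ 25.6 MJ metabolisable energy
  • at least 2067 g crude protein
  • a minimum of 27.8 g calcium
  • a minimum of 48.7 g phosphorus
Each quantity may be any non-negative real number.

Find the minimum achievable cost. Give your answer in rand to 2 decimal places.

This is a linear program. Let x1 = kg of fish meal, x2 = kg of pea protein, x3 = kg of cottonseed meal.
Minimize 2.3x1 + 1.27x2 + 0.59x3 with:
  11.9x1 + 13.7x2 + 9.8x3 ≥ 25.6   (metabolisable energy)
  682x1 + 544x2 + 419x3 ≥ 2067   (crude protein)
  42.2x1 + 1.6x2 + 2.2x3 ≥ 27.8   (calcium)
  26.8x1 + 5.5x2 + 10.3x3 ≥ 48.7   (phosphorus)
  x1, x2, x3 ≥ 0.
The optimal basis is {fish meal, cottonseed meal}; pea protein drops out. Binding constraints: crude protein and calcium.
Solving gives x1 = 0.4388, x3 = 4.219.
Hence cost = 2.3·0.4388 + 0.59·4.219 = R3.4985.

R3.50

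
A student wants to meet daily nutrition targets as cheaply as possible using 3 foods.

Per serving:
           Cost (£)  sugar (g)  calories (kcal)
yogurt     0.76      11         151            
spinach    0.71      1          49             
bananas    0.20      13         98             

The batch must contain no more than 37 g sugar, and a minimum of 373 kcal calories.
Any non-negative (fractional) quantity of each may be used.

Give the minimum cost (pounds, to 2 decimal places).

£1.39

Set it up as a linear program. Let x1 = servings of yogurt, x2 = servings of spinach, x3 = servings of bananas.
min 0.76x1 + 0.71x2 + 0.2x3 s.t.:
  11x1 + 1x2 + 13x3 ≤ 37   (sugar)
  151x1 + 49x2 + 98x3 ≥ 373   (calories)
  x1, x2, x3 ≥ 0.
At the optimum only yogurt, bananas are positive (spinach = 0). Binding constraints: sugar and calories.
Solving gives x1 = 1.382, x3 = 1.677.
Cost = 0.76·1.382 + 0.2·1.677 = 1.3857.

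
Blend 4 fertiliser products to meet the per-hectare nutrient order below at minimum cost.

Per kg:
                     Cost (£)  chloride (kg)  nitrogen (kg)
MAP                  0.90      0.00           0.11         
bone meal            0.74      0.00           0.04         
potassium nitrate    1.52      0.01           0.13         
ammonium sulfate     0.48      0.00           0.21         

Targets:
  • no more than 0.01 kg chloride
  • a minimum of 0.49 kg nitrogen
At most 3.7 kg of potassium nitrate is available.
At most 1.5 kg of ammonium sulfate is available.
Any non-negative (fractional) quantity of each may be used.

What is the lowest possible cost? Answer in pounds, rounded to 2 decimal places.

£2.15

Treat it as an LP. Let x1 = kg of MAP, x2 = kg of bone meal, x3 = kg of potassium nitrate, x4 = kg of ammonium sulfate.
Minimize 0.9x1 + 0.74x2 + 1.52x3 + 0.48x4 subject to:
  0.01x3 ≤ 0.01   (chloride)
  0.11x1 + 0.04x2 + 0.13x3 + 0.21x4 ≥ 0.49   (nitrogen)
  x3 ≤ 3.7
  x4 ≤ 1.5
  x1, x2, x3, x4 ≥ 0.
The minimum-cost mix takes nothing from bone meal, potassium nitrate — only MAP, ammonium sulfate. Binding constraints: nitrogen and the ammonium sulfate cap.
Optimal quantities: MAP = 1.591 kg, ammonium sulfate = 1.5 kg.
Total cost: 0.9·1.591 + 0.48·1.5 = 2.1519.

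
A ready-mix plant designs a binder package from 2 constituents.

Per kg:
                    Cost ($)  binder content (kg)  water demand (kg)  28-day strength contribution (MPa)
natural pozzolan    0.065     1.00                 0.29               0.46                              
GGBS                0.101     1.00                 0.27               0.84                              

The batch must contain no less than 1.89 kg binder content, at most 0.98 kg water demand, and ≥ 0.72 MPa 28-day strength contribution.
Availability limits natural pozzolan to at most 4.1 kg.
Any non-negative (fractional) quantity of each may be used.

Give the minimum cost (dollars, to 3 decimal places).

$0.123

Set it up as a linear program. Let x1 = kg of natural pozzolan, x2 = kg of GGBS.
min 0.065x1 + 0.101x2 s.t.:
  1x1 + 1x2 ≥ 1.89   (binder content)
  0.29x1 + 0.27x2 ≤ 0.98   (water demand)
  0.46x1 + 0.84x2 ≥ 0.72   (28-day strength contribution)
  x1 ≤ 4.1
  x1, x2 ≥ 0.
The minimum-cost mix takes nothing from GGBS — only natural pozzolan. Binding constraint: binder content.
Solving gives x1 = 1.89.
Objective = 0.065·1.89 = 0.12285.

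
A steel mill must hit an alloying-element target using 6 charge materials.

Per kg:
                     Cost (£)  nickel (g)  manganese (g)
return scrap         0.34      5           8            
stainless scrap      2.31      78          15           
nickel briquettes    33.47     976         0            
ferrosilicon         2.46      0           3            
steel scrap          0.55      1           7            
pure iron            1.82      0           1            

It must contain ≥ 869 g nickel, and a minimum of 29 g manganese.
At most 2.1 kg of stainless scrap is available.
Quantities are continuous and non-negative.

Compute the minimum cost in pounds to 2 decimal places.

£29.03

Treat it as an LP. Let x1 = kg of return scrap, x2 = kg of stainless scrap, x3 = kg of nickel briquettes, x4 = kg of ferrosilicon, x5 = kg of steel scrap, x6 = kg of pure iron.
Minimise 0.34x1 + 2.31x2 + 33.47x3 + 2.46x4 + 0.55x5 + 1.82x6 with:
  5x1 + 78x2 + 976x3 + 1x5 ≥ 869   (nickel)
  8x1 + 15x2 + 3x4 + 7x5 + 1x6 ≥ 29   (manganese)
  x2 ≤ 2.1
  x1, x2, x3, x4, x5, x6 ≥ 0.
The cheapest feasible vertex uses only stainless scrap, nickel briquettes; return scrap, ferrosilicon, steel scrap, pure iron are not used. Binding constraints: nickel and the stainless scrap cap.
That vertex is x2 = 2.1, x3 = 0.7225.
Objective = 2.31·2.1 + 33.47·0.7225 = 29.0331.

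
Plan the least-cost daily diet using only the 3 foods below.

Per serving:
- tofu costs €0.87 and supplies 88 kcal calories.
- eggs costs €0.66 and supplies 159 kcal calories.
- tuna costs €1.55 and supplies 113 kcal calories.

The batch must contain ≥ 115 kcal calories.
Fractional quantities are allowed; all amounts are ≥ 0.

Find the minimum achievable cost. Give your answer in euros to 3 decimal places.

This is a linear program. Let x1 = servings of tofu, x2 = servings of eggs, x3 = servings of tuna.
Minimise 0.87x1 + 0.66x2 + 1.55x3 subject to:
  88x1 + 159x2 + 113x3 ≥ 115   (calories)
  x1, x2, x3 ≥ 0.
The minimum-cost mix takes nothing from tofu, tuna — only eggs. There the calories constraint is tight.
Optimal quantities: eggs = 0.7233 servings.
Total cost: 0.66·0.7233 = 0.47738.

€0.477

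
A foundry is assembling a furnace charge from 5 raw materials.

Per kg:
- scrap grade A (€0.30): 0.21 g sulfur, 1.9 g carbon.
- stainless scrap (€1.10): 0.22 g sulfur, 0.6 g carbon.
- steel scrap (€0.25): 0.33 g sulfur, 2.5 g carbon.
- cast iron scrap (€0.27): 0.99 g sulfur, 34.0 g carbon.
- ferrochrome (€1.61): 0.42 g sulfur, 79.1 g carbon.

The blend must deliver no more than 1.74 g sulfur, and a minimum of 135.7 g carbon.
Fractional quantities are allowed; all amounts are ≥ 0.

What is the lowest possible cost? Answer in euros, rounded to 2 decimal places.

This is a linear program. Let x1 = kg of scrap grade A, x2 = kg of stainless scrap, x3 = kg of steel scrap, x4 = kg of cast iron scrap, x5 = kg of ferrochrome.
min 0.3x1 + 1.1x2 + 0.25x3 + 0.27x4 + 1.61x5 s.t.:
  0.21x1 + 0.22x2 + 0.33x3 + 0.99x4 + 0.42x5 ≤ 1.74   (sulfur)
  1.9x1 + 0.6x2 + 2.5x3 + 34x4 + 79.1x5 ≥ 135.7   (carbon)
  x1, x2, x3, x4, x5 ≥ 0.
The optimal basis is {cast iron scrap, ferrochrome}; scrap grade A, stainless scrap, steel scrap drop out. The sulfur and carbon requirements are met with equality.
That vertex is x4 = 1.259, x5 = 1.174.
Total cost: 0.27·1.259 + 1.61·1.174 = 2.2301.

€2.23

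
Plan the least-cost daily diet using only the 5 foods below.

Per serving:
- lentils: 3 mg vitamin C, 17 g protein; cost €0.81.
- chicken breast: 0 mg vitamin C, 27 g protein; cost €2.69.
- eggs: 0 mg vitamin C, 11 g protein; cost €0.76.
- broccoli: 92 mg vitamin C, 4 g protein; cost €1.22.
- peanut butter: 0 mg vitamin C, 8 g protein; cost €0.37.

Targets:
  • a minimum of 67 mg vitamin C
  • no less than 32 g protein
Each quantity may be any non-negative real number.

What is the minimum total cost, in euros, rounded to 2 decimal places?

€2.22

Let x1 = servings of lentils, x2 = servings of chicken breast, x3 = servings of eggs, x4 = servings of broccoli, x5 = servings of peanut butter.
Minimize 0.81x1 + 2.69x2 + 0.76x3 + 1.22x4 + 0.37x5 subject to:
  3x1 + 92x4 ≥ 67   (vitamin C)
  17x1 + 27x2 + 11x3 + 4x4 + 8x5 ≥ 32   (protein)
  x1, x2, x3, x4, x5 ≥ 0.
The optimal basis is {lentils, broccoli}; chicken breast, eggs, peanut butter drop out. The vitamin C and protein requirements are met with equality.
Optimal quantities: lentils = 1.724 servings, broccoli = 0.672 servings.
Cost = 0.81·1.724 + 1.22·0.672 = 2.2163.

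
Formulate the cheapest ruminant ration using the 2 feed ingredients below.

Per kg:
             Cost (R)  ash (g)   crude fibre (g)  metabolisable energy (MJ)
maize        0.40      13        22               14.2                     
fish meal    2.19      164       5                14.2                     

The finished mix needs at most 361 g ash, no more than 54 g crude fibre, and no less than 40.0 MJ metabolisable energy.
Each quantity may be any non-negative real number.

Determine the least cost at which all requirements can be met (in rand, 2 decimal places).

R1.97

Set it up as a linear program. Let x1 = kg of maize, x2 = kg of fish meal.
Minimize 0.4x1 + 2.19x2 with:
  13x1 + 164x2 ≤ 361   (ash)
  22x1 + 5x2 ≤ 54   (crude fibre)
  14.2x1 + 14.2x2 ≥ 40   (metabolisable energy)
  x1, x2 ≥ 0.
Both inputs are positive at the optimum. There the crude fibre and metabolisable energy constraints are tight.
So maize = 2.348 kg, fish meal = 0.4689 kg.
Total cost: 0.4·2.348 + 2.19·0.4689 = 1.9661.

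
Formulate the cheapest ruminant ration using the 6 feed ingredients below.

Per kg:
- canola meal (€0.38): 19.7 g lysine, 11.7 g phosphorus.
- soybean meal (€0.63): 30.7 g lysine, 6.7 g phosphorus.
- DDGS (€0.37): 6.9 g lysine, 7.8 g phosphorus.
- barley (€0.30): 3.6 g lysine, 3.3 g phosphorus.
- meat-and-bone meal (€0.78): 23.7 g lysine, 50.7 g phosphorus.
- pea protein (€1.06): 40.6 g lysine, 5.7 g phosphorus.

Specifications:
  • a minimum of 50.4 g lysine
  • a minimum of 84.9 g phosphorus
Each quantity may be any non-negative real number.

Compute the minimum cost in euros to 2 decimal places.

€1.46

Let x1 = kg of canola meal, x2 = kg of soybean meal, x3 = kg of DDGS, x4 = kg of barley, x5 = kg of meat-and-bone meal, x6 = kg of pea protein.
Minimise 0.38x1 + 0.63x2 + 0.37x3 + 0.3x4 + 0.78x5 + 1.06x6 subject to:
  19.7x1 + 30.7x2 + 6.9x3 + 3.6x4 + 23.7x5 + 40.6x6 ≥ 50.4   (lysine)
  11.7x1 + 6.7x2 + 7.8x3 + 3.3x4 + 50.7x5 + 5.7x6 ≥ 84.9   (phosphorus)
  x1, x2, x3, x4, x5, x6 ≥ 0.
At the optimum only canola meal, meat-and-bone meal are positive (soybean meal, DDGS, barley, pea protein = 0). The lysine and phosphorus requirements are met with equality.
Optimal quantities: canola meal = 0.7528 kg, meat-and-bone meal = 1.501 kg.
Objective = 0.38·0.7528 + 0.78·1.501 = 1.4568.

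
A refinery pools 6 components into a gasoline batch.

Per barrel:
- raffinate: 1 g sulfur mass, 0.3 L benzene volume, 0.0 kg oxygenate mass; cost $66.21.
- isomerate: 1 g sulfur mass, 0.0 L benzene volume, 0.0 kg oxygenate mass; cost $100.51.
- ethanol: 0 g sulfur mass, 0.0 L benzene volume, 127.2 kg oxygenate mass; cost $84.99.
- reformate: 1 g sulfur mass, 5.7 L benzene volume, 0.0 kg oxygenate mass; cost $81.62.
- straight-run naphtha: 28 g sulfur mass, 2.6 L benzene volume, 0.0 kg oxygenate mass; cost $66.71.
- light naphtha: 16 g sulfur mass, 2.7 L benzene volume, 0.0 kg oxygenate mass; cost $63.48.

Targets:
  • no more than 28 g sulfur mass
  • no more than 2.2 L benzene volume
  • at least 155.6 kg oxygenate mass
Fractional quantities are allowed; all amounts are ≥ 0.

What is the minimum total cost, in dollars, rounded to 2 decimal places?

Let x1 = barrels of raffinate, x2 = barrels of isomerate, x3 = barrels of ethanol, x4 = barrels of reformate, x5 = barrels of straight-run naphtha, x6 = barrels of light naphtha.
Minimise 66.21x1 + 100.51x2 + 84.99x3 + 81.62x4 + 66.71x5 + 63.48x6 s.t.:
  1x1 + 1x2 + 1x4 + 28x5 + 16x6 ≤ 28   (sulfur mass)
  0.3x1 + 5.7x4 + 2.6x5 + 2.7x6 ≤ 2.2   (benzene volume)
  127.2x3 ≥ 155.6   (oxygenate mass)
  x1, x2, x3, x4, x5, x6 ≥ 0.
The minimum-cost mix takes nothing from raffinate, isomerate, reformate, straight-run naphtha, light naphtha — only ethanol. The oxygenate mass requirement is met with equality.
Optimal quantities: ethanol = 1.2233 barrels.
Total cost: 84.99·1.2233 = 103.9683.

$103.97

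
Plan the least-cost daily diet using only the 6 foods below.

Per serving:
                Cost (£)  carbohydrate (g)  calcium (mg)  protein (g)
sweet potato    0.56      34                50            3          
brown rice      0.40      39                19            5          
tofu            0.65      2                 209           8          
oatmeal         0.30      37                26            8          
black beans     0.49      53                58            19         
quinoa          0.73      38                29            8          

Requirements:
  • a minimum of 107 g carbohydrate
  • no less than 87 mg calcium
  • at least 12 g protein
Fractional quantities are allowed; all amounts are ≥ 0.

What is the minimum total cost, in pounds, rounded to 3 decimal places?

Treat it as an LP. Let x1 = servings of sweet potato, x2 = servings of brown rice, x3 = servings of tofu, x4 = servings of oatmeal, x5 = servings of black beans, x6 = servings of quinoa.
Minimize 0.56x1 + 0.4x2 + 0.65x3 + 0.3x4 + 0.49x5 + 0.73x6 with:
  34x1 + 39x2 + 2x3 + 37x4 + 53x5 + 38x6 ≥ 107   (carbohydrate)
  50x1 + 19x2 + 209x3 + 26x4 + 58x5 + 29x6 ≥ 87   (calcium)
  3x1 + 5x2 + 8x3 + 8x4 + 19x5 + 8x6 ≥ 12   (protein)
  x1, x2, x3, x4, x5, x6 ≥ 0.
The minimum-cost mix takes nothing from sweet potato, brown rice, tofu, quinoa — only oatmeal, black beans. Binding constraints: carbohydrate and calcium.
Solving gives x4 = 2.077, x5 = 0.569.
Objective = 0.3·2.077 + 0.49·0.569 = 0.90191.

£0.902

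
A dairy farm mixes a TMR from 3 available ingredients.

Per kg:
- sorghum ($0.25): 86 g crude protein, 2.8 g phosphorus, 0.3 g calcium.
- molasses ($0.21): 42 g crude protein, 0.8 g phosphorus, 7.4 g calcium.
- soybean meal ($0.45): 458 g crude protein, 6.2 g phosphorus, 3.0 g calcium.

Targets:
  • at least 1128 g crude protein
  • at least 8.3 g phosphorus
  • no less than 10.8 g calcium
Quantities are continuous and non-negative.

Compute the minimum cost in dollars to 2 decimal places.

$1.19

Let x1 = kg of sorghum, x2 = kg of molasses, x3 = kg of soybean meal.
Minimise 0.25x1 + 0.21x2 + 0.45x3 with:
  86x1 + 42x2 + 458x3 ≥ 1128   (crude protein)
  2.8x1 + 0.8x2 + 6.2x3 ≥ 8.3   (phosphorus)
  0.3x1 + 7.4x2 + 3x3 ≥ 10.8   (calcium)
  x1, x2, x3 ≥ 0.
At the optimum only molasses, soybean meal are positive (sorghum = 0). The crude protein and calcium requirements are met with equality.
So molasses = 0.4788 kg, soybean meal = 2.419 kg.
Objective = 0.21·0.4788 + 0.45·2.419 = 1.1891.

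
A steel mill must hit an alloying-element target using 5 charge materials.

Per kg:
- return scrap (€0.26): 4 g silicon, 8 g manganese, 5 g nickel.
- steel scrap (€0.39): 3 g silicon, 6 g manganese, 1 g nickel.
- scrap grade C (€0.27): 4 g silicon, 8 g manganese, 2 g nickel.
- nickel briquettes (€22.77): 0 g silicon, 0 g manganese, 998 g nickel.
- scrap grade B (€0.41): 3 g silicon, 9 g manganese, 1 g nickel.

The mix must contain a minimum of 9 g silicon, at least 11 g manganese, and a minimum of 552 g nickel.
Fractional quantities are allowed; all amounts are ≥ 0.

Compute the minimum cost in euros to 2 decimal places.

€12.92

Let x1 = kg of return scrap, x2 = kg of steel scrap, x3 = kg of scrap grade C, x4 = kg of nickel briquettes, x5 = kg of scrap grade B.
min 0.26x1 + 0.39x2 + 0.27x3 + 22.77x4 + 0.41x5 s.t.:
  4x1 + 3x2 + 4x3 + 3x5 ≥ 9   (silicon)
  8x1 + 6x2 + 8x3 + 9x5 ≥ 11   (manganese)
  5x1 + 1x2 + 2x3 + 998x4 + 1x5 ≥ 552   (nickel)
  x1, x2, x3, x4, x5 ≥ 0.
The minimum-cost mix takes nothing from steel scrap, scrap grade C, scrap grade B — only return scrap, nickel briquettes. The silicon and nickel requirements are met with equality.
So return scrap = 2.25 kg, nickel briquettes = 0.5418 kg.
Hence cost = 0.26·2.25 + 22.77·0.5418 = €12.9218.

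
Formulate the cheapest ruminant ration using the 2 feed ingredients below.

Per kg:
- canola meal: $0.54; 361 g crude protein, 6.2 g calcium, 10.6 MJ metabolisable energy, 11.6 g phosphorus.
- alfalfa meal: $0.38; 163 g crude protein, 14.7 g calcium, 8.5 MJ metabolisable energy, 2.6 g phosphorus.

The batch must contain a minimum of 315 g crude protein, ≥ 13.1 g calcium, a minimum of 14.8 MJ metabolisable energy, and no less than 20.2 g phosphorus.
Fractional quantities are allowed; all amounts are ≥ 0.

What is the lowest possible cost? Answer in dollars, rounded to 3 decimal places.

$0.985

Treat it as an LP. Let x1 = kg of canola meal, x2 = kg of alfalfa meal.
min 0.54x1 + 0.38x2 s.t.:
  361x1 + 163x2 ≥ 315   (crude protein)
  6.2x1 + 14.7x2 ≥ 13.1   (calcium)
  10.6x1 + 8.5x2 ≥ 14.8   (metabolisable energy)
  11.6x1 + 2.6x2 ≥ 20.2   (phosphorus)
  x1, x2 ≥ 0.
Both inputs are positive at the optimum. There the calcium and phosphorus constraints are tight.
Optimal quantities: canola meal = 1.703 kg, alfalfa meal = 0.1731 kg.
Total cost: 0.54·1.703 + 0.38·0.1731 = 0.98540.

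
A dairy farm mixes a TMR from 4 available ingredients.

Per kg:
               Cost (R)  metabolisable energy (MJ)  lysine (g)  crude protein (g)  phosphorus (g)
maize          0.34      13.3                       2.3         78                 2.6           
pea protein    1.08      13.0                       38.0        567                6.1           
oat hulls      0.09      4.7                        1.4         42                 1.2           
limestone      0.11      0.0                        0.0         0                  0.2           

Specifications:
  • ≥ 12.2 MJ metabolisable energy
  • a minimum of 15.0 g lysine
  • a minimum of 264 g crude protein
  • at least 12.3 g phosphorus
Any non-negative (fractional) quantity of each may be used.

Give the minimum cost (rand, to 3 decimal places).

Let x1 = kg of maize, x2 = kg of pea protein, x3 = kg of oat hulls, x4 = kg of limestone.
min 0.34x1 + 1.08x2 + 0.09x3 + 0.11x4 s.t.:
  13.3x1 + 13x2 + 4.7x3 ≥ 12.2   (metabolisable energy)
  2.3x1 + 38x2 + 1.4x3 ≥ 15   (lysine)
  78x1 + 567x2 + 42x3 ≥ 264   (crude protein)
  2.6x1 + 6.1x2 + 1.2x3 + 0.2x4 ≥ 12.3   (phosphorus)
  x1, x2, x3, x4 ≥ 0.
At the optimum only pea protein, oat hulls are positive (maize, limestone = 0). Binding constraints: lysine and phosphorus.
So pea protein = 0.021047 kg, oat hulls = 10.143 kg.
Cost = 1.08·0.021047 + 0.09·10.143 = 0.93560.

R0.936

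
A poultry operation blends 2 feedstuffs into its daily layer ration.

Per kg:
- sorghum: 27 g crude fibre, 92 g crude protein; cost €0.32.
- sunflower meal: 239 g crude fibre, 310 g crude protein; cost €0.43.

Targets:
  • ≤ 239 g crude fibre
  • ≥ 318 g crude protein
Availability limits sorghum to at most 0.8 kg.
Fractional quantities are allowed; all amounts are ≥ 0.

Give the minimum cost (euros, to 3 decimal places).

€0.468

Let x1 = kg of sorghum, x2 = kg of sunflower meal.
min 0.32x1 + 0.43x2 subject to:
  27x1 + 239x2 ≤ 239   (crude fibre)
  92x1 + 310x2 ≥ 318   (crude protein)
  x1 ≤ 0.8
  x1, x2 ≥ 0.
Both inputs are positive at the optimum. The crude fibre and crude protein requirements are met with equality.
Optimal quantities: sorghum = 0.1404 kg, sunflower meal = 0.9841 kg.
Objective = 0.32·0.1404 + 0.43·0.9841 = 0.46809.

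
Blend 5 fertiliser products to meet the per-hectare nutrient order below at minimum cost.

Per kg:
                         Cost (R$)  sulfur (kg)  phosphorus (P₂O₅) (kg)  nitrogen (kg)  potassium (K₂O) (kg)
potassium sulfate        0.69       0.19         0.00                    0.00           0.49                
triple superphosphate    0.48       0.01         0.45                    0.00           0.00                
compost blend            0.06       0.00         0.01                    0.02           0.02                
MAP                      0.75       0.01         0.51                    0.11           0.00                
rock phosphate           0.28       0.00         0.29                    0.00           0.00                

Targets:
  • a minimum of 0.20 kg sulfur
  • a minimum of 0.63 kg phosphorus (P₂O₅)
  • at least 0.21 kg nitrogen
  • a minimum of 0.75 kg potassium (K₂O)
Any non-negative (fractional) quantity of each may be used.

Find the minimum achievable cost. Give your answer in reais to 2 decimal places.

Let x1 = kg of potassium sulfate, x2 = kg of triple superphosphate, x3 = kg of compost blend, x4 = kg of MAP, x5 = kg of rock phosphate.
min 0.69x1 + 0.48x2 + 0.06x3 + 0.75x4 + 0.28x5 with:
  0.19x1 + 0.01x2 + 0.01x4 ≥ 0.2   (sulfur)
  0.45x2 + 0.01x3 + 0.51x4 + 0.29x5 ≥ 0.63   (phosphorus (P₂O₅))
  0.02x3 + 0.11x4 ≥ 0.21   (nitrogen)
  0.49x1 + 0.02x3 ≥ 0.75   (potassium (K₂O))
  x1, x2, x3, x4, x5 ≥ 0.
At the optimum only potassium sulfate, compost blend, rock phosphate are positive (triple superphosphate, MAP = 0). The phosphorus (P₂O₅), nitrogen, potassium (K₂O) requirements are met with equality.
So potassium sulfate = 1.102 kg, compost blend = 10.5 kg, rock phosphate = 1.81 kg.
Total cost: 0.69·1.102 + 0.06·10.5 + 0.28·1.81 = 1.8972.

R$1.90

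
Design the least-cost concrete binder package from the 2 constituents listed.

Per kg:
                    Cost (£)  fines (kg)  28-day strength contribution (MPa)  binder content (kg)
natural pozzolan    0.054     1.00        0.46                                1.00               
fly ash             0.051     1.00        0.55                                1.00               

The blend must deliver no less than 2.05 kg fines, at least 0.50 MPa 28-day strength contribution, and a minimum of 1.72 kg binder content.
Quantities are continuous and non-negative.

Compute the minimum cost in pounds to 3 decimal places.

This is a linear program. Let x1 = kg of natural pozzolan, x2 = kg of fly ash.
Minimise 0.054x1 + 0.051x2 with:
  1x1 + 1x2 ≥ 2.05   (fines)
  0.46x1 + 0.55x2 ≥ 0.5   (28-day strength contribution)
  1x1 + 1x2 ≥ 1.72   (binder content)
  x1, x2 ≥ 0.
The optimal basis is {fly ash}; natural pozzolan drops out. The fines requirement is met with equality.
That vertex is x2 = 2.05.
Hence cost = 0.051·2.05 = £0.10455.

£0.105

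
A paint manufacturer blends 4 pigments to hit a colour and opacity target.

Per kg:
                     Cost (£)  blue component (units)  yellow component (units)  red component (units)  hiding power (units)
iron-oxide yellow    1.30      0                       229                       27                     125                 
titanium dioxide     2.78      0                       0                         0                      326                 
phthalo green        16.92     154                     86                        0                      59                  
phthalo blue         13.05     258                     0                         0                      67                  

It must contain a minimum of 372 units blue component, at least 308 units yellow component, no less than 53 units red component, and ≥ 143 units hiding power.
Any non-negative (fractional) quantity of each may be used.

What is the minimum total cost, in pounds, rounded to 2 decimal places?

Let x1 = kg of iron-oxide yellow, x2 = kg of titanium dioxide, x3 = kg of phthalo green, x4 = kg of phthalo blue.
min 1.3x1 + 2.78x2 + 16.92x3 + 13.05x4 s.t.:
  154x3 + 258x4 ≥ 372   (blue component)
  229x1 + 86x3 ≥ 308   (yellow component)
  27x1 ≥ 53   (red component)
  125x1 + 326x2 + 59x3 + 67x4 ≥ 143   (hiding power)
  x1, x2, x3, x4 ≥ 0.
The minimum-cost mix takes nothing from titanium dioxide, phthalo green — only iron-oxide yellow, phthalo blue. There the blue component and red component constraints are tight.
So iron-oxide yellow = 1.963 kg, phthalo blue = 1.442 kg.
Objective = 1.3·1.963 + 13.05·1.442 = 21.3700.

£21.37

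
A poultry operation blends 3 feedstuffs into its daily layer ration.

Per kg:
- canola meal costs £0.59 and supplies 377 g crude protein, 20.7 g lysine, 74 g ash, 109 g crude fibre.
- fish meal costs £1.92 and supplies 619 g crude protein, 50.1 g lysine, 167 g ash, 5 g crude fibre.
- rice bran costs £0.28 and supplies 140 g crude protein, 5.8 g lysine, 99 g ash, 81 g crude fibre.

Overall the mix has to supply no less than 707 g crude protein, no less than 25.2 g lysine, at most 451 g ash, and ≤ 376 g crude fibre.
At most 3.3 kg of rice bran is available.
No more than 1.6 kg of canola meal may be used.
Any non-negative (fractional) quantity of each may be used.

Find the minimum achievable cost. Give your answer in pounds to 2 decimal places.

£1.15

This is a linear program. Let x1 = kg of canola meal, x2 = kg of fish meal, x3 = kg of rice bran.
min 0.59x1 + 1.92x2 + 0.28x3 s.t.:
  377x1 + 619x2 + 140x3 ≥ 707   (crude protein)
  20.7x1 + 50.1x2 + 5.8x3 ≥ 25.2   (lysine)
  74x1 + 167x2 + 99x3 ≤ 451   (ash)
  109x1 + 5x2 + 81x3 ≤ 376   (crude fibre)
  x3 ≤ 3.3
  x1 ≤ 1.6
  x1, x2, x3 ≥ 0.
The cheapest feasible vertex uses only canola meal, rice bran; fish meal is not used. The crude protein and the canola meal cap requirements are met with equality.
Optimal quantities: canola meal = 1.6 kg, rice bran = 0.7414 kg.
Cost = 0.59·1.6 + 0.28·0.7414 = 1.1516.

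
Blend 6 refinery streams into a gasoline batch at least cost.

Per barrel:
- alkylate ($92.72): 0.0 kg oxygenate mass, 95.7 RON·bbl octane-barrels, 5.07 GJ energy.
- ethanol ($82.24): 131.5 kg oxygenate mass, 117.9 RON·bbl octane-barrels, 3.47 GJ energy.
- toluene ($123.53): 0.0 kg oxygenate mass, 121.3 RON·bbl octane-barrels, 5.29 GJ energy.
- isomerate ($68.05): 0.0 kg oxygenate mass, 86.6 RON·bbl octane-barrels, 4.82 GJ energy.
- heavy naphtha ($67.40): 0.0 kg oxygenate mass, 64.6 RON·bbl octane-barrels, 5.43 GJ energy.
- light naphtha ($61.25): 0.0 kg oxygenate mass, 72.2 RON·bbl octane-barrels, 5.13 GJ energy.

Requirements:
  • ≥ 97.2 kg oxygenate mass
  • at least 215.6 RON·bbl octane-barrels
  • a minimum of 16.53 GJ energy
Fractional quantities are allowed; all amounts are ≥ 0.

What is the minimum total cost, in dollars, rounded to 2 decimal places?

This is a linear program. Let x1 = barrels of alkylate, x2 = barrels of ethanol, x3 = barrels of toluene, x4 = barrels of isomerate, x5 = barrels of heavy naphtha, x6 = barrels of light naphtha.
Minimise 92.72x1 + 82.24x2 + 123.53x3 + 68.05x4 + 67.4x5 + 61.25x6 subject to:
  131.5x2 ≥ 97.2   (oxygenate mass)
  95.7x1 + 117.9x2 + 121.3x3 + 86.6x4 + 64.6x5 + 72.2x6 ≥ 215.6   (octane-barrels)
  5.07x1 + 3.47x2 + 5.29x3 + 4.82x4 + 5.43x5 + 5.13x6 ≥ 16.53   (energy)
  x1, x2, x3, x4, x5, x6 ≥ 0.
The minimum-cost mix takes nothing from alkylate, toluene, isomerate, heavy naphtha — only ethanol, light naphtha. The oxygenate mass and energy requirements are met with equality.
That vertex is x2 = 0.739163, x6 = 2.72224.
Objective = 82.24·0.739163 + 61.25·2.72224 = 227.5260.

$227.53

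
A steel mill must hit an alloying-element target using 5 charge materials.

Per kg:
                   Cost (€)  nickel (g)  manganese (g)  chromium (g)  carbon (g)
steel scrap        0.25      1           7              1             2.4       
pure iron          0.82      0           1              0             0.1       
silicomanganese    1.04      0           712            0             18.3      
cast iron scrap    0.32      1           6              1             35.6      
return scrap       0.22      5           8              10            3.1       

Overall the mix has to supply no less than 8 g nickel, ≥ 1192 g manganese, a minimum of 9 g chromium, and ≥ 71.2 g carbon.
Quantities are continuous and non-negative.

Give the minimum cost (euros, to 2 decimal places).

€2.35

This is a linear program. Let x1 = kg of steel scrap, x2 = kg of pure iron, x3 = kg of silicomanganese, x4 = kg of cast iron scrap, x5 = kg of return scrap.
Minimise 0.25x1 + 0.82x2 + 1.04x3 + 0.32x4 + 0.22x5 subject to:
  1x1 + 1x4 + 5x5 ≥ 8   (nickel)
  7x1 + 1x2 + 712x3 + 6x4 + 8x5 ≥ 1192   (manganese)
  1x1 + 1x4 + 10x5 ≥ 9   (chromium)
  2.4x1 + 0.1x2 + 18.3x3 + 35.6x4 + 3.1x5 ≥ 71.2   (carbon)
  x1, x2, x3, x4, x5 ≥ 0.
The optimal basis is {silicomanganese, cast iron scrap, return scrap}; steel scrap, pure iron drop out. There the nickel, manganese, carbon constraints are tight.
That vertex is x3 = 1.65, x4 = 1.031, x5 = 1.394.
Total cost: 1.04·1.65 + 0.32·1.031 + 0.22·1.394 = 2.3526.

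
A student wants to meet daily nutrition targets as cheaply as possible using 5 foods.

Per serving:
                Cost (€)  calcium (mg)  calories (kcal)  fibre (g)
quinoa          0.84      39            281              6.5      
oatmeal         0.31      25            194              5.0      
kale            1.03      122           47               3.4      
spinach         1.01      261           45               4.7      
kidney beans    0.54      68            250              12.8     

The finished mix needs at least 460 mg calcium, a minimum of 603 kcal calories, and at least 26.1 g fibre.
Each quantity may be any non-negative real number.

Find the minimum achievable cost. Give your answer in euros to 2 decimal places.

€2.38

Let x1 = servings of quinoa, x2 = servings of oatmeal, x3 = servings of kale, x4 = servings of spinach, x5 = servings of kidney beans.
Minimise 0.84x1 + 0.31x2 + 1.03x3 + 1.01x4 + 0.54x5 with:
  39x1 + 25x2 + 122x3 + 261x4 + 68x5 ≥ 460   (calcium)
  281x1 + 194x2 + 47x3 + 45x4 + 250x5 ≥ 603   (calories)
  6.5x1 + 5x2 + 3.4x3 + 4.7x4 + 12.8x5 ≥ 26.1   (fibre)
  x1, x2, x3, x4, x5 ≥ 0.
At the optimum only oatmeal, spinach, kidney beans are positive (quinoa, kale = 0). The calcium, calories, fibre requirements are met with equality.
Optimal quantities: oatmeal = 1.634 servings, spinach = 1.372 servings, kidney beans = 0.8968 servings.
Total cost: 0.31·1.634 + 1.01·1.372 + 0.54·0.8968 = 2.3765.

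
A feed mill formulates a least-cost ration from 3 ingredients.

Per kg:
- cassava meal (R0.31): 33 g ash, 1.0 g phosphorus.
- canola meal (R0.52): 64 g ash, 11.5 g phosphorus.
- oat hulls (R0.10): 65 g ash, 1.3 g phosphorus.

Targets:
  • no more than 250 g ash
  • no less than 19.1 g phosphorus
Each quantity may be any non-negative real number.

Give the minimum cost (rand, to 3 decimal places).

Let x1 = kg of cassava meal, x2 = kg of canola meal, x3 = kg of oat hulls.
min 0.31x1 + 0.52x2 + 0.1x3 with:
  33x1 + 64x2 + 65x3 ≤ 250   (ash)
  1x1 + 11.5x2 + 1.3x3 ≥ 19.1   (phosphorus)
  x1, x2, x3 ≥ 0.
The optimal basis is {canola meal}; cassava meal, oat hulls drop out. The phosphorus requirement is met with equality.
Optimal quantities: canola meal = 1.661 kg.
Hence cost = 0.52·1.661 = R0.86372.

R0.864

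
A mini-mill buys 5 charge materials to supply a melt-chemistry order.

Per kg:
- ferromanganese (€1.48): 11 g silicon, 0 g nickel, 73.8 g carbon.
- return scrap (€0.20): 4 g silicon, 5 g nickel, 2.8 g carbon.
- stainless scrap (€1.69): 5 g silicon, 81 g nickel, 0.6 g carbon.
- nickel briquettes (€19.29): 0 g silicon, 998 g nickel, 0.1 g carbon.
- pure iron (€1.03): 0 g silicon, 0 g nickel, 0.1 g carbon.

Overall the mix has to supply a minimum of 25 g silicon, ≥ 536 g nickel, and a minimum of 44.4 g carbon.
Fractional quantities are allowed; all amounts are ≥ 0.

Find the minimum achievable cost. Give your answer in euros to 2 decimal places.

Set it up as a linear program. Let x1 = kg of ferromanganese, x2 = kg of return scrap, x3 = kg of stainless scrap, x4 = kg of nickel briquettes, x5 = kg of pure iron.
Minimise 1.48x1 + 0.2x2 + 1.69x3 + 19.29x4 + 1.03x5 subject to:
  11x1 + 4x2 + 5x3 ≥ 25   (silicon)
  5x2 + 81x3 + 998x4 ≥ 536   (nickel)
  73.8x1 + 2.8x2 + 0.6x3 + 0.1x4 + 0.1x5 ≥ 44.4   (carbon)
  x1, x2, x3, x4, x5 ≥ 0.
The minimum-cost mix takes nothing from stainless scrap, pure iron — only ferromanganese, return scrap, nickel briquettes. Binding constraints: silicon, nickel, carbon.
That vertex is x1 = 0.4062, x2 = 5.133, x4 = 0.5114.
Hence cost = 1.48·0.4062 + 0.2·5.133 + 19.29·0.5114 = €11.4927.

€11.49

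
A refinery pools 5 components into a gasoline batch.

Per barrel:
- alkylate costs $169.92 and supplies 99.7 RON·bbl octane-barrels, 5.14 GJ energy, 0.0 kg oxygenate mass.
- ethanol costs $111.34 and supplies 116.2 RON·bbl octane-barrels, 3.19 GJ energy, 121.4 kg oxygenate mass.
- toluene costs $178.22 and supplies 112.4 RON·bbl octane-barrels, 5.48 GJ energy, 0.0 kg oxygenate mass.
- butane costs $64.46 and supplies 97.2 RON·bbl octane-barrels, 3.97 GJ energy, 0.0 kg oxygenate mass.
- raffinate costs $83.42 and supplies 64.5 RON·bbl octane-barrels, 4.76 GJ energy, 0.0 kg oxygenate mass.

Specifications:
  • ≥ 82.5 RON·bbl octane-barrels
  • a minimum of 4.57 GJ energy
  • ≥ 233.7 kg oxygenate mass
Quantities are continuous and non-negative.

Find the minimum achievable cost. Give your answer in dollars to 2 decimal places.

Set it up as a linear program. Let x1 = barrels of alkylate, x2 = barrels of ethanol, x3 = barrels of toluene, x4 = barrels of butane, x5 = barrels of raffinate.
Minimise 169.92x1 + 111.34x2 + 178.22x3 + 64.46x4 + 83.42x5 with:
  99.7x1 + 116.2x2 + 112.4x3 + 97.2x4 + 64.5x5 ≥ 82.5   (octane-barrels)
  5.14x1 + 3.19x2 + 5.48x3 + 3.97x4 + 4.76x5 ≥ 4.57   (energy)
  121.4x2 ≥ 233.7   (oxygenate mass)
  x1, x2, x3, x4, x5 ≥ 0.
At the optimum only ethanol is positive (alkylate, toluene, butane, raffinate = 0). There the oxygenate mass constraint is tight.
Solving gives x2 = 1.925.
Hence cost = 111.34·1.925 = $214.3295.

$214.33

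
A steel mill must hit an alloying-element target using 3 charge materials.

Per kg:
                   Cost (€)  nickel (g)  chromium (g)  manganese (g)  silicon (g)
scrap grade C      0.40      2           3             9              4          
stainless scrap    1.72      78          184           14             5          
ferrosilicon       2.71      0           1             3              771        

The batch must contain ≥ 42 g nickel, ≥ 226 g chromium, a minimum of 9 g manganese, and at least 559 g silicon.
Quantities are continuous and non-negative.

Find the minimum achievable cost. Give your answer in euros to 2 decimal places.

Let x1 = kg of scrap grade C, x2 = kg of stainless scrap, x3 = kg of ferrosilicon.
Minimize 0.4x1 + 1.72x2 + 2.71x3 s.t.:
  2x1 + 78x2 ≥ 42   (nickel)
  3x1 + 184x2 + 1x3 ≥ 226   (chromium)
  9x1 + 14x2 + 3x3 ≥ 9   (manganese)
  4x1 + 5x2 + 771x3 ≥ 559   (silicon)
  x1, x2, x3 ≥ 0.
At the optimum only stainless scrap, ferrosilicon are positive (scrap grade C = 0). The chromium and silicon requirements are met with equality.
Solving gives x2 = 1.224, x3 = 0.7171.
Objective = 1.72·1.224 + 2.71·0.7171 = 4.0486.

€4.05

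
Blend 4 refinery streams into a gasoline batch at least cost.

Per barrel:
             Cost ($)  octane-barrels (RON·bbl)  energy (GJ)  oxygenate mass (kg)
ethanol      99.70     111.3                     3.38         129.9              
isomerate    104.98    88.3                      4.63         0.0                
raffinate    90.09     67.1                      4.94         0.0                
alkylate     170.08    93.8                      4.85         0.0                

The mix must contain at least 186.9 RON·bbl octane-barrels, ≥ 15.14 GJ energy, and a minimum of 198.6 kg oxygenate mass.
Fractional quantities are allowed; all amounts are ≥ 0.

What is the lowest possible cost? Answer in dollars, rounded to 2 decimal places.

$334.29

Set it up as a linear program. Let x1 = barrels of ethanol, x2 = barrels of isomerate, x3 = barrels of raffinate, x4 = barrels of alkylate.
min 99.7x1 + 104.98x2 + 90.09x3 + 170.08x4 with:
  111.3x1 + 88.3x2 + 67.1x3 + 93.8x4 ≥ 186.9   (octane-barrels)
  3.38x1 + 4.63x2 + 4.94x3 + 4.85x4 ≥ 15.14   (energy)
  129.9x1 ≥ 198.6   (oxygenate mass)
  x1, x2, x3, x4 ≥ 0.
The optimal basis is {ethanol, raffinate}; isomerate, alkylate drop out. Binding constraints: energy and oxygenate mass.
Solving gives x1 = 1.52887, x3 = 2.01871.
Hence cost = 99.7·1.52887 + 90.09·2.01871 = $334.2939.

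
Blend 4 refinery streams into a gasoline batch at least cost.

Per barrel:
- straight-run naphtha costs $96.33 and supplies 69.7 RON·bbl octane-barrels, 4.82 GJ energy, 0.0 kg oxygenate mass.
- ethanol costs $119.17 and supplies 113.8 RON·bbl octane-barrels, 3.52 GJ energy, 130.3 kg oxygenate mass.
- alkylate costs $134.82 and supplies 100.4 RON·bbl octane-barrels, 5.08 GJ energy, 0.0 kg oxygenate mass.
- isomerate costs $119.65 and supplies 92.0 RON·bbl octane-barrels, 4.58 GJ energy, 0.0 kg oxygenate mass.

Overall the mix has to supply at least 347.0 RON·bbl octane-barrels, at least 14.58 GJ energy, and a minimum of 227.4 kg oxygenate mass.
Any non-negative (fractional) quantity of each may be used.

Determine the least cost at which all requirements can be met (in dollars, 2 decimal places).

$397.08

This is a linear program. Let x1 = barrels of straight-run naphtha, x2 = barrels of ethanol, x3 = barrels of alkylate, x4 = barrels of isomerate.
Minimise 96.33x1 + 119.17x2 + 134.82x3 + 119.65x4 with:
  69.7x1 + 113.8x2 + 100.4x3 + 92x4 ≥ 347   (octane-barrels)
  4.82x1 + 3.52x2 + 5.08x3 + 4.58x4 ≥ 14.58   (energy)
  130.3x2 ≥ 227.4   (oxygenate mass)
  x1, x2, x3, x4 ≥ 0.
The minimum-cost mix takes nothing from alkylate, isomerate — only straight-run naphtha, ethanol. The octane-barrels and energy requirements are met with equality.
That vertex is x1 = 1.44395, x2 = 2.16482.
Total cost: 96.33·1.44395 + 119.17·2.16482 = 397.0773.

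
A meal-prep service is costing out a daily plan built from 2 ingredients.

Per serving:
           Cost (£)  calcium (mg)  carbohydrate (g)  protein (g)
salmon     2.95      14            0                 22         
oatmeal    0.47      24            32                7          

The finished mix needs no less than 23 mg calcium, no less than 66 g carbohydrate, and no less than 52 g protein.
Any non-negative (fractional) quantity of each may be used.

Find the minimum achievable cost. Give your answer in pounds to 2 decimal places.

£3.49

Let x1 = servings of salmon, x2 = servings of oatmeal.
Minimise 2.95x1 + 0.47x2 s.t.:
  14x1 + 24x2 ≥ 23   (calcium)
  32x2 ≥ 66   (carbohydrate)
  22x1 + 7x2 ≥ 52   (protein)
  x1, x2 ≥ 0.
The minimum-cost mix takes nothing from salmon — only oatmeal. There the protein constraint is tight.
Optimal quantities: oatmeal = 7.429 servings.
Cost = 0.47·7.429 = 3.4916.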